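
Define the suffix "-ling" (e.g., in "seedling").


Suffix: -ling
Example: seedling = seed + -ling
Meaning = small / young


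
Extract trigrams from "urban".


Word: "urban" (length 5)
Number of trigrams = 5 - 3 + 1 = 3
  Position 0: "urb"
  Position 1: "rba"
  Position 2: "ban"
Trigrams = "urb", "rba", "ban"


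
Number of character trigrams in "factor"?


Word: "factor" (length 6)
Number of 3-grams = length - 3 + 1 = 6 - 3 + 1
= 4


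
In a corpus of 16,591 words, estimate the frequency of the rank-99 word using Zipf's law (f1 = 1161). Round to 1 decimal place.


Zipf's law: f(r) = f(1) / r
f(1) = 1161
f(99) = 1161 / 99
= 11.7 occurrences


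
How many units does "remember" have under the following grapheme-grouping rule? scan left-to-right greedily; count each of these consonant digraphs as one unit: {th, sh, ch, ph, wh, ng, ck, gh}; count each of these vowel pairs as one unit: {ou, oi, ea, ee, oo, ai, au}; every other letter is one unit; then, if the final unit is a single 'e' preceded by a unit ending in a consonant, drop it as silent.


Word: "remember" (8 letters)
Left-to-right scan:
  1. 'r' (letter)
  2. 'e' (letter)
  3. 'm' (letter)
  4. 'e' (letter)
  5. 'm' (letter)
  6. 'b' (letter)
  7. 'e' (letter)
  8. 'r' (letter)
Units from scan: 8
Sound units = 8 units


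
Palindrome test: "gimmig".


Word: "gimmig"
Reversed: "gimmig"
Forward == Backward? gimmig == gimmig
Palindrome = Yes


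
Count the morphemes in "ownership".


Word: "ownership"
Morphemes: own | -er | -ship
Each morpheme carries meaning
= 3 morphemes


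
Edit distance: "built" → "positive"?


Word 1: "built" (length 5)
Word 2: "positive" (length 8)
One optimal edit sequence (insert/delete/substitute each cost 1):
  1. insert 'p'  (+1)
  2. insert 'o'  (+1)
  3. insert 's'  (+1)
  4. substitute 'b' -> 'i'  (+1)
  5. substitute 'u' -> 't'  (+1)
  6. keep 'i'
  7. substitute 'l' -> 'v'  (+1)
  8. substitute 't' -> 'e'  (+1)
Total edit operations: 7
Edit distance = 7


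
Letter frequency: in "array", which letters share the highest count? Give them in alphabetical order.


Word: "array"
Letter counts:
  'a': 2
  'r': 2
  'y': 1
Maximum count = 2
Most frequent = 'a', 'r' (2 times each)


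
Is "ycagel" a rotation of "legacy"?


Word: "legacy", Candidate: "ycagel"
Method: check if candidate is substring of word+word
"legacylegacy" contains "ycagel"? No
Is rotation = No


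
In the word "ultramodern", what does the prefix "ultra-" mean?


Prefix: ultra-
Example: ultramodern = ultra- + modern
Meaning = beyond


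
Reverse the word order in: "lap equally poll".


Original: "lap equally poll"
Words (1..n): lap | equally | poll
Reversed (n..1): poll | equally | lap
Result = "poll equally lap"


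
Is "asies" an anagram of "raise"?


Word 1: "raise" → sorted: aeirs
Word 2: "asies" → sorted: aeiss
Same letters? aeirs != aeiss
Anagram = No


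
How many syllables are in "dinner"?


Word: "dinner"
Syllable breakdown: din-ner
Counting: 2 parts
= 2 syllables


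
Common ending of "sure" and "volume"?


Word 1: "sure"
Word 2: "volume"
Comparing from end:
  Pos -1: 'e' == 'e'
  Pos -2: 'r' != 'm' (stop)
LCS = "e" (length 1)


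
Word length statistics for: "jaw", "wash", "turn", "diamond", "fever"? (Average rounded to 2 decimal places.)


Lengths: "jaw"=3, "wash"=4, "turn"=4, "diamond"=7, "fever"=5
Sum = 23, Count = 5
Average = 23/5 = 4.60
= avg=4.60, min=3, max=7


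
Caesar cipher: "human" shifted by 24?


Word: "human"
Shift: 24
Each letter → (letter + shift) mod 26:
  'h' (7) + 24 = 5 → 'f'
  'u' (20) + 24 = 18 → 's'
  'm' (12) + 24 = 10 → 'k'
  'a' (0) + 24 = 24 → 'y'
  'n' (13) + 24 = 11 → 'l'
Result = "fskyl"


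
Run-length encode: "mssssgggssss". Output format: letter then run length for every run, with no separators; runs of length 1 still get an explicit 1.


String: "mssssgggssss"
Scanning for consecutive runs:
  'm' x 1
  's' x 4
  'g' x 3
  's' x 4
RLE = "m1s4g3s4"


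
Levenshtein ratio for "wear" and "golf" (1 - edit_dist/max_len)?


Word 1: "wear" (length 4)
Word 2: "golf" (length 4)
One optimal edit sequence:
  1. substitute 'w' -> 'g'  (+1)
  2. substitute 'e' -> 'o'  (+1)
  3. substitute 'a' -> 'l'  (+1)
  4. substitute 'r' -> 'f'  (+1)
Edit distance = 4
Max length = max(4, 4) = 4
Similarity = 1 - 4/4
= 0.0000


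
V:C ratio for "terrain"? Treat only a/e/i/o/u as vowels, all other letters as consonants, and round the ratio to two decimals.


Word: "terrain"
Vowels (a,e,i,o,u): 3
Consonants: 4
Ratio = 3/4
= 0.75


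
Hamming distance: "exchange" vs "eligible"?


Comparing character by character (same length = 8):
  Pos 0: 'e' vs 'e' =
  Pos 1: 'x' vs 'l' !=
  Pos 2: 'c' vs 'i' !=
  Pos 3: 'h' vs 'g' !=
  Pos 4: 'a' vs 'i' !=
  Pos 5: 'n' vs 'b' !=
  Pos 6: 'g' vs 'l' !=
  Pos 7: 'e' vs 'e' =
Hamming distance = 6


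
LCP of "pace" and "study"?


Word 1: "pace"
Word 2: "study"
Comparing from start:
  Pos 0: 'p' != 's' (stop)
LCP = "" (length 0)


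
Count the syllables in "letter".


Word: "letter"
Syllable breakdown: let · ter
Counting: 2 parts
= 2 syllables


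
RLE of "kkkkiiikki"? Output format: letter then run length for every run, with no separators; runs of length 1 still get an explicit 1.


String: "kkkkiiikki"
Scanning for consecutive runs:
  'k' x 4
  'i' x 3
  'k' x 2
  'i' x 1
RLE = "k4i3k2i1"


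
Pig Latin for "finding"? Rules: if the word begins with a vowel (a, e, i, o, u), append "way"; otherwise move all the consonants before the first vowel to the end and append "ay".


Word: "finding"
Starts with consonant(s) → move to end, add 'ay'
Consonant cluster: "f"
Pig Latin = "indingfay"


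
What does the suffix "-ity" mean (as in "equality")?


Suffix: -ity
As in: equality -> equal + -ity
Meaning = quality of


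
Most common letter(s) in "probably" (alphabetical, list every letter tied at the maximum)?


Word: "probably"
Letter counts:
  'a': 1
  'b': 2
  'l': 1
  'o': 1
  'p': 1
  'r': 1
  'y': 1
Maximum count = 2
Most frequent = 'b' (2 times each)


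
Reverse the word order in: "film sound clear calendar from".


Original: "film sound clear calendar from"
Words (1..n): film | sound | clear | calendar | from
Reversed (n..1): from | calendar | clear | sound | film
Result = "from calendar clear sound film"


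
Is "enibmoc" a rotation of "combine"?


Word: "combine", Candidate: "enibmoc"
Method: check if candidate is substring of word+word
"combinecombine" contains "enibmoc"? No
Is rotation = No


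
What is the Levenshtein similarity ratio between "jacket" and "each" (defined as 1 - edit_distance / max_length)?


Word 1: "jacket" (length 6)
Word 2: "each" (length 4)
One optimal edit sequence:
  1. substitute 'j' -> 'e'  (+1)
  2. keep 'a'
  3. keep 'c'
  4. delete 'k'  (+1)
  5. delete 'e'  (+1)
  6. substitute 't' -> 'h'  (+1)
Edit distance = 4
Max length = max(6, 4) = 6
Similarity = 1 - 4/6
= 0.3333


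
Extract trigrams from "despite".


Word: "despite" (length 7)
Number of trigrams = 7 - 3 + 1 = 5
  Position 0: "des"
  Position 1: "esp"
  Position 2: "spi"
  Position 3: "pit"
  Position 4: "ite"
Trigrams = "des", "esp", "spi", "pit", "ite"


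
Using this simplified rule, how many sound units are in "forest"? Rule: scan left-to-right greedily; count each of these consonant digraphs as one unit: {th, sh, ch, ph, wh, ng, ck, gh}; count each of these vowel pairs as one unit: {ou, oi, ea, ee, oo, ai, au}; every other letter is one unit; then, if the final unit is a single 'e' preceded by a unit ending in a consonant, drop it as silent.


Word: "forest" (6 letters)
Left-to-right scan:
  1. 'f' (letter)
  2. 'o' (letter)
  3. 'r' (letter)
  4. 'e' (letter)
  5. 's' (letter)
  6. 't' (letter)
Units from scan: 6
Sound units = 6 units


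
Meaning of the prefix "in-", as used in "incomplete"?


Prefix: in-
Example: incomplete = in- + complete
Meaning = not / into


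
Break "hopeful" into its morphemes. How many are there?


Word: "hopeful"
Morphemes: hope / -ful
Each morpheme carries meaning
= 2 morphemes


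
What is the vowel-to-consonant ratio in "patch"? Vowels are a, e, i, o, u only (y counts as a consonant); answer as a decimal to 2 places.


Word: "patch"
Vowels (a,e,i,o,u): 1
Consonants: 4
Ratio = 1/4
= 0.25


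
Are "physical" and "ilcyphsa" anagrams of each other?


Word 1: "physical" → sorted: achilpsy
Word 2: "ilcyphsa" → sorted: achilpsy
Same letters? achilpsy == achilpsy
Anagram = Yes


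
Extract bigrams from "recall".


Word: "recall" (length 6)
Number of bigrams = 6 - 2 + 1 = 5
  Position 0: "re"
  Position 1: "ec"
  Position 2: "ca"
  Position 3: "al"
  Position 4: "ll"
Bigrams = "re", "ec", "ca", "al", "ll"


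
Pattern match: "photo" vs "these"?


Pattern of "photo": [0, 1, 2, 3, 2]
Pattern of "these": [0, 1, 2, 3, 2]
Patterns match
Same pattern = Yes


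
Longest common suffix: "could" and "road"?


Word 1: "could"
Word 2: "road"
Comparing from end:
  Pos -1: 'd' == 'd'
  Pos -2: 'l' != 'a' (stop)
LCS = "d" (length 1)


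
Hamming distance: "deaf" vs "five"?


Comparing character by character (same length = 4):
  Pos 0: 'd' vs 'f' !=
  Pos 1: 'e' vs 'i' !=
  Pos 2: 'a' vs 'v' !=
  Pos 3: 'f' vs 'e' !=
Hamming distance = 4


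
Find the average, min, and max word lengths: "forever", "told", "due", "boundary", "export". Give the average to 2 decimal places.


Lengths: "forever"=7, "told"=4, "due"=3, "boundary"=8, "export"=6
Sum = 28, Count = 5
Average = 28/5 = 5.60
= avg=5.60, min=3, max=8


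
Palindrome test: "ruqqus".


Word: "ruqqus"
Reversed: "suqqur"
Forward == Backward? ruqqus != suqqur
Palindrome = No


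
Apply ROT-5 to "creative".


Word: "creative"
Shift: 5
Each letter → (letter + shift) mod 26:
  'c' (2) + 5 = 7 → 'h'
  'r' (17) + 5 = 22 → 'w'
  'e' (4) + 5 = 9 → 'j'
  'a' (0) + 5 = 5 → 'f'
  't' (19) + 5 = 24 → 'y'
  'i' (8) + 5 = 13 → 'n'
  'v' (21) + 5 = 0 → 'a'
  'e' (4) + 5 = 9 → 'j'
Result = "hwjfynaj"


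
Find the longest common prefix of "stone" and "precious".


Word 1: "stone"
Word 2: "precious"
Comparing from start:
  Pos 0: 's' != 'p' (stop)
LCP = "" (length 0)


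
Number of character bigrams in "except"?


Word: "except" (length 6)
Number of 2-grams = length - 2 + 1 = 6 - 2 + 1
= 5


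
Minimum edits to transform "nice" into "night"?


Word 1: "nice" (length 4)
Word 2: "night" (length 5)
One optimal edit sequence (insert/delete/substitute each cost 1):
  1. keep 'n'
  2. keep 'i'
  3. insert 'g'  (+1)
  4. substitute 'c' -> 'h'  (+1)
  5. substitute 'e' -> 't'  (+1)
Total edit operations: 3
Edit distance = 3


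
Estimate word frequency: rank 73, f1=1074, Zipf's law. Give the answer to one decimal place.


Zipf's law: f(r) = f(1) / r
f(1) = 1074
f(73) = 1074 / 73
= 14.7 occurrences


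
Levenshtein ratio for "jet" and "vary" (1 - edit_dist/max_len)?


Word 1: "jet" (length 3)
Word 2: "vary" (length 4)
One optimal edit sequence:
  1. insert 'v'  (+1)
  2. substitute 'j' -> 'a'  (+1)
  3. substitute 'e' -> 'r'  (+1)
  4. substitute 't' -> 'y'  (+1)
Edit distance = 4
Max length = max(3, 4) = 4
Similarity = 1 - 4/4
= 0.0000


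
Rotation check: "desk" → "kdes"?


Word: "desk", Candidate: "kdes"
Method: check if candidate is substring of word+word
"deskdesk" contains "kdes"? Yes
Is rotation = Yes


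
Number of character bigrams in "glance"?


Word: "glance" (length 6)
Number of 2-grams = length - 2 + 1 = 6 - 2 + 1
= 5


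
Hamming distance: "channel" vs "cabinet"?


Comparing character by character (same length = 7):
  Pos 0: 'c' vs 'c' =
  Pos 1: 'h' vs 'a' !=
  Pos 2: 'a' vs 'b' !=
  Pos 3: 'n' vs 'i' !=
  Pos 4: 'n' vs 'n' =
  Pos 5: 'e' vs 'e' =
  Pos 6: 'l' vs 't' !=
Hamming distance = 4


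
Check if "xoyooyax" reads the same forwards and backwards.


Word: "xoyooyax"
Reversed: "xayooyox"
Forward == Backward? xoyooyax != xayooyox
Palindrome = No


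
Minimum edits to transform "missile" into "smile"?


Word 1: "missile" (length 7)
Word 2: "smile" (length 5)
One optimal edit sequence (insert/delete/substitute each cost 1):
  1. delete 'm'  (+1)
  2. delete 'i'  (+1)
  3. keep 's'
  4. substitute 's' -> 'm'  (+1)
  5. keep 'i'
  6. keep 'l'
  7. keep 'e'
Total edit operations: 3
Edit distance = 3


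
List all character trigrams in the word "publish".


Word: "publish" (length 7)
Number of trigrams = 7 - 3 + 1 = 5
  Position 0: "pub"
  Position 1: "ubl"
  Position 2: "bli"
  Position 3: "lis"
  Position 4: "ish"
Trigrams = "pub", "ubl", "bli", "lis", "ish"


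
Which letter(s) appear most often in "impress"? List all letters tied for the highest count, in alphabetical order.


Word: "impress"
Letter counts:
  'e': 1
  'i': 1
  'm': 1
  'p': 1
  'r': 1
  's': 2
Maximum count = 2
Most frequent = 's' (2 times each)


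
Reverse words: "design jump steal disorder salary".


Original: "design jump steal disorder salary"
Words (1..n): design | jump | steal | disorder | salary
Reversed (n..1): salary | disorder | steal | jump | design
Result = "salary disorder steal jump design"


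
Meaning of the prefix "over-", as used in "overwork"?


Prefix: over-
As in: overwork -> over- + work
Meaning = excessive


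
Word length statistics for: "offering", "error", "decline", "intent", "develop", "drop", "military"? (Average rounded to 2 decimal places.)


Lengths: "offering"=8, "error"=5, "decline"=7, "intent"=6, "develop"=7, "drop"=4, "military"=8
Sum = 45, Count = 7
Average = 45/7 = 6.43
= avg=6.43, min=4, max=8


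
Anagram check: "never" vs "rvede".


Word 1: "never" → sorted: eenrv
Word 2: "rvede" → sorted: deerv
Same letters? eenrv != deerv
Anagram = No


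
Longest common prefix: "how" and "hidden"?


Word 1: "how"
Word 2: "hidden"
Comparing from start:
  Pos 0: 'h' == 'h'
  Pos 1: 'o' != 'i' (stop)
LCP = "h" (length 1)


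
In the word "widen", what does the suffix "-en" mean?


Suffix: -en
Example: widen (wide + -en, with a spelling change)
Meaning = to make / become


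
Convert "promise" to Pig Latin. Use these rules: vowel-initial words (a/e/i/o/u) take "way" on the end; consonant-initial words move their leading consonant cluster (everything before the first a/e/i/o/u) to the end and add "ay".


Word: "promise"
Starts with consonant(s) → move to end, add 'ay'
Consonant cluster: "pr"
Pig Latin = "omisepray"


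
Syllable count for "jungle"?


Word: "jungle"
Syllable breakdown: jun-gle
Counting: 2 parts
= 2 syllables


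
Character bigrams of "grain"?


Word: "grain" (length 5)
Number of bigrams = 5 - 2 + 1 = 4
  Position 0: "gr"
  Position 1: "ra"
  Position 2: "ai"
  Position 3: "in"
Bigrams = "gr", "ra", "ai", "in"


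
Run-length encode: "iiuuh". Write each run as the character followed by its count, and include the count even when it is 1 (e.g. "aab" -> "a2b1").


String: "iiuuh"
Scanning for consecutive runs:
  'i' x 2
  'u' x 2
  'h' x 1
RLE = "i2u2h1"


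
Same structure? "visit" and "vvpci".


Pattern of "visit": [0, 1, 2, 1, 3]
Pattern of "vvpci": [0, 0, 1, 2, 3]
Patterns do not match
Same pattern = No


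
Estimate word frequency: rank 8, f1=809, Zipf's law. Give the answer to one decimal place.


Zipf's law: f(r) = f(1) / r
f(1) = 809
f(8) = 809 / 8
= 101.1 occurrences


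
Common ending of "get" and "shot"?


Word 1: "get"
Word 2: "shot"
Comparing from end:
  Pos -1: 't' == 't'
  Pos -2: 'e' != 'o' (stop)
LCS = "t" (length 1)


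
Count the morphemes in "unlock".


Word: "unlock"
Morphemes: un- | lock
Each morpheme carries meaning
= 2 morphemes


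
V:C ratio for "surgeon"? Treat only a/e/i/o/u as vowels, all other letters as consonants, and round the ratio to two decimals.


Word: "surgeon"
Vowels (a,e,i,o,u): 3
Consonants: 4
Ratio = 3/4
= 0.75


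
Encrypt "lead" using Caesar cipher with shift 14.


Word: "lead"
Shift: 14
Each letter → (letter + shift) mod 26:
  'l' (11) + 14 = 25 → 'z'
  'e' (4) + 14 = 18 → 's'
  'a' (0) + 14 = 14 → 'o'
  'd' (3) + 14 = 17 → 'r'
Result = "zsor"


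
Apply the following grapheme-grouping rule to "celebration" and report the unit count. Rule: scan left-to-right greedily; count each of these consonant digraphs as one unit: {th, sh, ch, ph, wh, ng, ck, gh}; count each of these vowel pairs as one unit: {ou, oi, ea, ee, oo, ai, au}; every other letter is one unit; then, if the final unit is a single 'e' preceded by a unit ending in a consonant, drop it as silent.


Word: "celebration" (11 letters)
Left-to-right scan:
  (1) 'c' (letter)
  (2) 'e' (letter)
  (3) 'l' (letter)
  (4) 'e' (letter)
  (5) 'b' (letter)
  (6) 'r' (letter)
  (7) 'a' (letter)
  (8) 't' (letter)
  (9) 'i' (letter)
  (10) 'o' (letter)
  (11) 'n' (letter)
Units from scan: 11
Sound units = 11 units


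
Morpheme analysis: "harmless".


Word: "harmless"
Morphemes: harm | -less
Each morpheme carries meaning
= 2 morphemes


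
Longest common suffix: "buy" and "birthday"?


Word 1: "buy"
Word 2: "birthday"
Comparing from end:
  Pos -1: 'y' == 'y'
  Pos -2: 'u' != 'a' (stop)
LCS = "y" (length 1)


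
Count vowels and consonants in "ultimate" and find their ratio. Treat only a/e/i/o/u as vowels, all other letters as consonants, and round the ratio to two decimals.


Word: "ultimate"
Vowels (a,e,i,o,u): 4
Consonants: 4
Ratio = 4/4
= 1.00


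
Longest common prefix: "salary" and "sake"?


Word 1: "salary"
Word 2: "sake"
Comparing from start:
  Pos 0: 's' == 's'
  Pos 1: 'a' == 'a'
  Pos 2: 'l' != 'k' (stop)
LCP = "sa" (length 2)


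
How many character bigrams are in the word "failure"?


Word: "failure" (length 7)
Number of 2-grams = length - 2 + 1 = 7 - 2 + 1
= 6


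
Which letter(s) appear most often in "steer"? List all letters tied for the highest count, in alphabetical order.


Word: "steer"
Letter counts:
  'e': 2
  'r': 1
  's': 1
  't': 1
Maximum count = 2
Most frequent = 'e' (2 times each)


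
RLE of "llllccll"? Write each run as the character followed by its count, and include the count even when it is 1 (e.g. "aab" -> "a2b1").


String: "llllccll"
Scanning for consecutive runs:
  'l' x 4
  'c' x 2
  'l' x 2
RLE = "l4c2l2"


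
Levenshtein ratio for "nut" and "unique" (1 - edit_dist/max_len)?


Word 1: "nut" (length 3)
Word 2: "unique" (length 6)
One optimal edit sequence:
  1. insert 'u'  (+1)
  2. keep 'n'
  3. insert 'i'  (+1)
  4. insert 'q'  (+1)
  5. keep 'u'
  6. substitute 't' -> 'e'  (+1)
Edit distance = 4
Max length = max(3, 6) = 6
Similarity = 1 - 4/6
= 0.3333


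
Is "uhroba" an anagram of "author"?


Word 1: "author" → sorted: ahortu
Word 2: "uhroba" → sorted: abhoru
Same letters? ahortu != abhoru
Anagram = No


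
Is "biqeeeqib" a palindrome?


Word: "biqeeeqib"
Reversed: "biqeeeqib"
Forward == Backward? biqeeeqib == biqeeeqib
Palindrome = Yes


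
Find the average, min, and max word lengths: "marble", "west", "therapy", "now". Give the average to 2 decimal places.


Lengths: "marble"=6, "west"=4, "therapy"=7, "now"=3
Sum = 20, Count = 4
Average = 20/4 = 5.00
= avg=5.00, min=3, max=7


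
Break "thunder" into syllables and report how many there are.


Word: "thunder"
Syllable breakdown: thun-der
Counting: 2 parts
= 2 syllables


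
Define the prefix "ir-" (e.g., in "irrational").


Prefix: ir-
As in: irrational -> ir- + rational
Meaning = not


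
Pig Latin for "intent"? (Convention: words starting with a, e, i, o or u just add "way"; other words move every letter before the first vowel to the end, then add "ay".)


Word: "intent"
Starts with vowel → add 'way'
Pig Latin = "intentway"


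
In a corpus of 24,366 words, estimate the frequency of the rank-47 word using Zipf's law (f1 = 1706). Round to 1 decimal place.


Zipf's law: f(r) = f(1) / r
f(1) = 1706
f(47) = 1706 / 47
= 36.3 occurrences


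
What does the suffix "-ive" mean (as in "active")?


Suffix: -ive
As in: active -> act + -ive
Meaning = tending to


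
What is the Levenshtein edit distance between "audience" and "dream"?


Word 1: "audience" (length 8)
Word 2: "dream" (length 5)
One optimal edit sequence (insert/delete/substitute each cost 1):
  1. delete 'a'  (+1)
  2. delete 'u'  (+1)
  3. keep 'd'
  4. substitute 'i' -> 'r'  (+1)
  5. keep 'e'
  6. delete 'n'  (+1)
  7. substitute 'c' -> 'a'  (+1)
  8. substitute 'e' -> 'm'  (+1)
Total edit operations: 6
Edit distance = 6


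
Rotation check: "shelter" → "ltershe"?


Word: "shelter", Candidate: "ltershe"
Method: check if candidate is substring of word+word
"sheltershelter" contains "ltershe"? Yes
Is rotation = Yes


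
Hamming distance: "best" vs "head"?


Comparing character by character (same length = 4):
  Pos 0: 'b' vs 'h' !=
  Pos 1: 'e' vs 'e' =
  Pos 2: 's' vs 'a' !=
  Pos 3: 't' vs 'd' !=
Hamming distance = 3


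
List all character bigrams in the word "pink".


Word: "pink" (length 4)
Number of bigrams = 4 - 2 + 1 = 3
  Position 0: "pi"
  Position 1: "in"
  Position 2: "nk"
Bigrams = "pi", "in", "nk"


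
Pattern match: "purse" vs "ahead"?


Pattern of "purse": [0, 1, 2, 3, 4]
Pattern of "ahead": [0, 1, 2, 0, 3]
Patterns do not match
Same pattern = No


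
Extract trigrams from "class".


Word: "class" (length 5)
Number of trigrams = 5 - 3 + 1 = 3
  Position 0: "cla"
  Position 1: "las"
  Position 2: "ass"
Trigrams = "cla", "las", "ass"


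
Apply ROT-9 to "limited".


Word: "limited"
Shift: 9
Each letter → (letter + shift) mod 26:
  'l' (11) + 9 = 20 → 'u'
  'i' (8) + 9 = 17 → 'r'
  'm' (12) + 9 = 21 → 'v'
  'i' (8) + 9 = 17 → 'r'
  't' (19) + 9 = 2 → 'c'
  'e' (4) + 9 = 13 → 'n'
  'd' (3) + 9 = 12 → 'm'
Result = "urvrcnm"


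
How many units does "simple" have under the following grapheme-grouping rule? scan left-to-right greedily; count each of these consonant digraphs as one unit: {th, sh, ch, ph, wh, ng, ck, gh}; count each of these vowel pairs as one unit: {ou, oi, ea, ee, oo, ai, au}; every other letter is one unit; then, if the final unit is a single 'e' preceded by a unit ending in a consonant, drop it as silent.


Word: "simple" (6 letters)
Left-to-right scan:
  (1) 's' (letter)
  (2) 'i' (letter)
  (3) 'm' (letter)
  (4) 'p' (letter)
  (5) 'l' (letter)
  (6) 'e' (letter)
Units from scan: 6
Final unit is 'e' after a consonant -> drop as silent (-1)
Sound units = 5 units


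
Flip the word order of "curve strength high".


Original: "curve strength high"
Words (1..n): curve | strength | high
Reversed (n..1): high | strength | curve
Result = "high strength curve"


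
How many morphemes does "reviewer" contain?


Word: "reviewer"
Morphemes: re- + view + -er
Each morpheme carries meaning
= 3 morphemes


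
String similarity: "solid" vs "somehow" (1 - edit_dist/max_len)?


Word 1: "solid" (length 5)
Word 2: "somehow" (length 7)
One optimal edit sequence:
  1. keep 's'
  2. keep 'o'
  3. insert 'm'  (+1)
  4. insert 'e'  (+1)
  5. substitute 'l' -> 'h'  (+1)
  6. substitute 'i' -> 'o'  (+1)
  7. substitute 'd' -> 'w'  (+1)
Edit distance = 5
Max length = max(5, 7) = 7
Similarity = 1 - 5/7
= 0.2857


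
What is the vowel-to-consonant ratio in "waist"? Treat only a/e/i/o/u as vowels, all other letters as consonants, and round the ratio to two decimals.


Word: "waist"
Vowels (a,e,i,o,u): 2
Consonants: 3
Ratio = 2/3
= 0.67


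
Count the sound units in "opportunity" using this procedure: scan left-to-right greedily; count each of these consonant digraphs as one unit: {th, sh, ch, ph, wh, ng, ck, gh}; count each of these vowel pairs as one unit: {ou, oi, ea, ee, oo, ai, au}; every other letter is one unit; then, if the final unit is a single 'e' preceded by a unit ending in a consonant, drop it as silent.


Word: "opportunity" (11 letters)
Left-to-right scan:
  [1] 'o' (letter)
  [2] 'p' (letter)
  [3] 'p' (letter)
  [4] 'o' (letter)
  [5] 'r' (letter)
  [6] 't' (letter)
  [7] 'u' (letter)
  [8] 'n' (letter)
  [9] 'i' (letter)
  [10] 't' (letter)
  [11] 'y' (letter)
Units from scan: 11
Sound units = 11 units


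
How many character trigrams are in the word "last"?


Word: "last" (length 4)
Number of 3-grams = length - 3 + 1 = 4 - 3 + 1
= 2


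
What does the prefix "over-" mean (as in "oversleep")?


Prefix: over-
Example: oversleep (over- + sleep)
Meaning = excessive


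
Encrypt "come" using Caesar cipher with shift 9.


Word: "come"
Shift: 9
Each letter → (letter + shift) mod 26:
  'c' (2) + 9 = 11 → 'l'
  'o' (14) + 9 = 23 → 'x'
  'm' (12) + 9 = 21 → 'v'
  'e' (4) + 9 = 13 → 'n'
Result = "lxvn"


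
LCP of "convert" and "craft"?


Word 1: "convert"
Word 2: "craft"
Comparing from start:
  Pos 0: 'c' == 'c'
  Pos 1: 'o' != 'r' (stop)
LCP = "c" (length 1)


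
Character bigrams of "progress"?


Word: "progress" (length 8)
Number of bigrams = 8 - 2 + 1 = 7
  Position 0: "pr"
  Position 1: "ro"
  Position 2: "og"
  Position 3: "gr"
  Position 4: "re"
  Position 5: "es"
  Position 6: "ss"
Bigrams = "pr", "ro", "og", "gr", "re", "es", "ss"


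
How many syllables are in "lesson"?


Word: "lesson"
Syllable breakdown: les · son
Counting: 2 parts
= 2 syllables


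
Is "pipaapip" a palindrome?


Word: "pipaapip"
Reversed: "pipaapip"
Forward == Backward? pipaapip == pipaapip
Palindrome = Yes


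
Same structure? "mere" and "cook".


Pattern of "mere": [0, 1, 2, 1]
Pattern of "cook": [0, 1, 1, 2]
Patterns do not match
Same pattern = No


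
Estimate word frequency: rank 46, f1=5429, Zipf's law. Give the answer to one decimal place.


Zipf's law: f(r) = f(1) / r
f(1) = 5429
f(46) = 5429 / 46
= 118.0 occurrences


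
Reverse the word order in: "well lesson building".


Original: "well lesson building"
Words (1..n): well | lesson | building
Reversed (n..1): building | lesson | well
Result = "building lesson well"


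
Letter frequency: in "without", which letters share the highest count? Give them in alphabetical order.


Word: "without"
Letter counts:
  'h': 1
  'i': 1
  'o': 1
  't': 2
  'u': 1
  'w': 1
Maximum count = 2
Most frequent = 't' (2 times each)


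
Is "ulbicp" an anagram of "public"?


Word 1: "public" → sorted: bcilpu
Word 2: "ulbicp" → sorted: bcilpu
Same letters? bcilpu == bcilpu
Anagram = Yes


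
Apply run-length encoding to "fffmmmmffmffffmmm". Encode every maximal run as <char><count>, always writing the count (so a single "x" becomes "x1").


String: "fffmmmmffmffffmmm"
Scanning for consecutive runs:
  'f' x 3
  'm' x 4
  'f' x 2
  'm' x 1
  'f' x 4
  'm' x 3
RLE = "f3m4f2m1f4m3"


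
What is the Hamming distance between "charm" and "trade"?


Comparing character by character (same length = 5):
  Pos 0: 'c' vs 't' !=
  Pos 1: 'h' vs 'r' !=
  Pos 2: 'a' vs 'a' =
  Pos 3: 'r' vs 'd' !=
  Pos 4: 'm' vs 'e' !=
Hamming distance = 4


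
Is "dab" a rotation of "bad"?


Word: "bad", Candidate: "dab"
Method: check if candidate is substring of word+word
"badbad" contains "dab"? No
Is rotation = No


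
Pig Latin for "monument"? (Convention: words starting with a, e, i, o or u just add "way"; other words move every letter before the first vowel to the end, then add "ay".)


Word: "monument"
Starts with consonant(s) → move to end, add 'ay'
Consonant cluster: "m"
Pig Latin = "onumentmay"


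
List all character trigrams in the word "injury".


Word: "injury" (length 6)
Number of trigrams = 6 - 3 + 1 = 4
  Position 0: "inj"
  Position 1: "nju"
  Position 2: "jur"
  Position 3: "ury"
Trigrams = "inj", "nju", "jur", "ury"


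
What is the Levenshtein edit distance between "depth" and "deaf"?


Word 1: "depth" (length 5)
Word 2: "deaf" (length 4)
One optimal edit sequence (insert/delete/substitute each cost 1):
  1. keep 'd'
  2. keep 'e'
  3. delete 'p'  (+1)
  4. substitute 't' -> 'a'  (+1)
  5. substitute 'h' -> 'f'  (+1)
Total edit operations: 3
Edit distance = 3


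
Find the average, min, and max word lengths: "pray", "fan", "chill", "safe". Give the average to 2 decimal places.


Lengths: "pray"=4, "fan"=3, "chill"=5, "safe"=4
Sum = 16, Count = 4
Average = 16/4 = 4.00
= avg=4.00, min=3, max=5


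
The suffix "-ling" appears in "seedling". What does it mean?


Suffix: -ling
Example: seedling = seed + -ling
Meaning = small / young


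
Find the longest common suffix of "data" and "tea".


Word 1: "data"
Word 2: "tea"
Comparing from end:
  Pos -1: 'a' == 'a'
  Pos -2: 't' != 'e' (stop)
LCS = "a" (length 1)


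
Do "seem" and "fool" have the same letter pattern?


Pattern of "seem": [0, 1, 1, 2]
Pattern of "fool": [0, 1, 1, 2]
Patterns match
Same pattern = Yes


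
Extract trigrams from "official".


Word: "official" (length 8)
Number of trigrams = 8 - 3 + 1 = 6
  Position 0: "off"
  Position 1: "ffi"
  Position 2: "fic"
  Position 3: "ici"
  Position 4: "cia"
  Position 5: "ial"
Trigrams = "off", "ffi", "fic", "ici", "cia", "ial"


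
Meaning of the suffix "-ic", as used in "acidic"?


Suffix: -ic
As in: acidic -> acid + -ic
Meaning = relating to


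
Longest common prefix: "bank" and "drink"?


Word 1: "bank"
Word 2: "drink"
Comparing from start:
  Pos 0: 'b' != 'd' (stop)
LCP = "" (length 0)


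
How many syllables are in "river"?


Word: "river"
Syllable breakdown: riv / er
Counting: 2 parts
= 2 syllables


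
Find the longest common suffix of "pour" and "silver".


Word 1: "pour"
Word 2: "silver"
Comparing from end:
  Pos -1: 'r' == 'r'
  Pos -2: 'u' != 'e' (stop)
LCS = "r" (length 1)


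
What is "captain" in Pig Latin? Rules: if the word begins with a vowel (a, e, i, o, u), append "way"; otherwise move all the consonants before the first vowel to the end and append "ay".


Word: "captain"
Starts with consonant(s) → move to end, add 'ay'
Consonant cluster: "c"
Pig Latin = "aptaincay"


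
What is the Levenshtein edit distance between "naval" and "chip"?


Word 1: "naval" (length 5)
Word 2: "chip" (length 4)
One optimal edit sequence (insert/delete/substitute each cost 1):
  1. delete 'n'  (+1)
  2. substitute 'a' -> 'c'  (+1)
  3. substitute 'v' -> 'h'  (+1)
  4. substitute 'a' -> 'i'  (+1)
  5. substitute 'l' -> 'p'  (+1)
Total edit operations: 5
Edit distance = 5


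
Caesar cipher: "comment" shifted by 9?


Word: "comment"
Shift: 9
Each letter → (letter + shift) mod 26:
  'c' (2) + 9 = 11 → 'l'
  'o' (14) + 9 = 23 → 'x'
  'm' (12) + 9 = 21 → 'v'
  'm' (12) + 9 = 21 → 'v'
  'e' (4) + 9 = 13 → 'n'
  'n' (13) + 9 = 22 → 'w'
  't' (19) + 9 = 2 → 'c'
Result = "lxvvnwc"


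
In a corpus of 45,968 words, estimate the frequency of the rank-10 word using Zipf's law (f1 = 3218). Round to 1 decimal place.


Zipf's law: f(r) = f(1) / r
f(1) = 3218
f(10) = 3218 / 10
= 321.8 occurrences


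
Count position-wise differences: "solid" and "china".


Comparing character by character (same length = 5):
  Pos 0: 's' vs 'c' !=
  Pos 1: 'o' vs 'h' !=
  Pos 2: 'l' vs 'i' !=
  Pos 3: 'i' vs 'n' !=
  Pos 4: 'd' vs 'a' !=
Hamming distance = 5


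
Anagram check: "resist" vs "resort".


Word 1: "resist" → sorted: eirsst
Word 2: "resort" → sorted: eorrst
Same letters? eirsst != eorrst
Anagram = No


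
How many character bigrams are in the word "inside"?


Word: "inside" (length 6)
Number of 2-grams = length - 2 + 1 = 6 - 2 + 1
= 5


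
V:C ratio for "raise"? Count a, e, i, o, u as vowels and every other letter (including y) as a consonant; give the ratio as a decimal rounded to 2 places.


Word: "raise"
Vowels (a,e,i,o,u): 3
Consonants: 2
Ratio = 3/2
= 1.50


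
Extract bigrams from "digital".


Word: "digital" (length 7)
Number of bigrams = 7 - 2 + 1 = 6
  Position 0: "di"
  Position 1: "ig"
  Position 2: "gi"
  Position 3: "it"
  Position 4: "ta"
  Position 5: "al"
Bigrams = "di", "ig", "gi", "it", "ta", "al"


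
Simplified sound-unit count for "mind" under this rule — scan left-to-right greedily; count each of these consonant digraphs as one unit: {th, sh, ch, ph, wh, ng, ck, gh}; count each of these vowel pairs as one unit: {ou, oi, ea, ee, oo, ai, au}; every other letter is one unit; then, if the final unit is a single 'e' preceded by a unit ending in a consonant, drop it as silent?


Word: "mind" (4 letters)
Left-to-right scan:
  1. 'm' (letter)
  2. 'i' (letter)
  3. 'n' (letter)
  4. 'd' (letter)
Units from scan: 4
Sound units = 4 units


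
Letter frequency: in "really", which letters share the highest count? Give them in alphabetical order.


Word: "really"
Letter counts:
  'a': 1
  'e': 1
  'l': 2
  'r': 1
  'y': 1
Maximum count = 2
Most frequent = 'l' (2 times each)


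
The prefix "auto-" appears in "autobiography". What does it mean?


Prefix: auto-
As in: autobiography -> auto- + biography
Meaning = self


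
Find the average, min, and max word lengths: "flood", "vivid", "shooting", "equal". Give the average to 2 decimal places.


Lengths: "flood"=5, "vivid"=5, "shooting"=8, "equal"=5
Sum = 23, Count = 4
Average = 23/4 = 5.75
= avg=5.75, min=5, max=8


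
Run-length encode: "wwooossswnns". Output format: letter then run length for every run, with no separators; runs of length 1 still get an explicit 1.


String: "wwooossswnns"
Scanning for consecutive runs:
  'w' x 2
  'o' x 3
  's' x 3
  'w' x 1
  'n' x 2
  's' x 1
RLE = "w2o3s3w1n2s1"


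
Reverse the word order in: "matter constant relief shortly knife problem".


Original: "matter constant relief shortly knife problem"
Words (1..n): matter | constant | relief | shortly | knife | problem
Reversed (n..1): problem | knife | shortly | relief | constant | matter
Result = "problem knife shortly relief constant matter"


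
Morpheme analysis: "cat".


Word: "cat"
Morphemes: cat
Each morpheme carries meaning
= 1 morpheme


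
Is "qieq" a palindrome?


Word: "qieq"
Reversed: "qeiq"
Forward == Backward? qieq != qeiq
Palindrome = No


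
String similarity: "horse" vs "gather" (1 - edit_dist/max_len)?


Word 1: "horse" (length 5)
Word 2: "gather" (length 6)
One optimal edit sequence:
  1. substitute 'h' -> 'g'  (+1)
  2. substitute 'o' -> 'a'  (+1)
  3. substitute 'r' -> 't'  (+1)
  4. substitute 's' -> 'h'  (+1)
  5. keep 'e'
  6. insert 'r'  (+1)
Edit distance = 5
Max length = max(5, 6) = 6
Similarity = 1 - 5/6
= 0.1667


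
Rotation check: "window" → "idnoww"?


Word: "window", Candidate: "idnoww"
Method: check if candidate is substring of word+word
"windowwindow" contains "idnoww"? No
Is rotation = No


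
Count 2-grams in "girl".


Word: "girl" (length 4)
Number of 2-grams = length - 2 + 1 = 4 - 2 + 1
= 3


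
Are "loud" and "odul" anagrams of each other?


Word 1: "loud" → sorted: dlou
Word 2: "odul" → sorted: dlou
Same letters? dlou == dlou
Anagram = Yes


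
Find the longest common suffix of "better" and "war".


Word 1: "better"
Word 2: "war"
Comparing from end:
  Pos -1: 'r' == 'r'
  Pos -2: 'e' != 'a' (stop)
LCS = "r" (length 1)


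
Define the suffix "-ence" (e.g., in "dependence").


Suffix: -ence
Example: dependence (depend + -ence)
Meaning = state of


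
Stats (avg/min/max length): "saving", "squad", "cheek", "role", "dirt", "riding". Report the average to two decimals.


Lengths: "saving"=6, "squad"=5, "cheek"=5, "role"=4, "dirt"=4, "riding"=6
Sum = 30, Count = 6
Average = 30/6 = 5.00
= avg=5.00, min=4, max=6


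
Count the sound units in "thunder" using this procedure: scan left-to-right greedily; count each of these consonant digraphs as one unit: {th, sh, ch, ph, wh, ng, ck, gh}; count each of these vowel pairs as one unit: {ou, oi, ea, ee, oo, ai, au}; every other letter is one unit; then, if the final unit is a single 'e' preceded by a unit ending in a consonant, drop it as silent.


Word: "thunder" (7 letters)
Left-to-right scan:
  1. 'th' (digraph)
  2. 'u' (letter)
  3. 'n' (letter)
  4. 'd' (letter)
  5. 'e' (letter)
  6. 'r' (letter)
Units from scan: 6
Sound units = 6 units


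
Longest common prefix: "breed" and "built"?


Word 1: "breed"
Word 2: "built"
Comparing from start:
  Pos 0: 'b' == 'b'
  Pos 1: 'r' != 'u' (stop)
LCP = "b" (length 1)


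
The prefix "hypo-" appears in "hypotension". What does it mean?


Prefix: hypo-
Example: hypotension (hypo- + tension)
Meaning = under / below normal


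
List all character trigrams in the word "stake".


Word: "stake" (length 5)
Number of trigrams = 5 - 3 + 1 = 3
  Position 0: "sta"
  Position 1: "tak"
  Position 2: "ake"
Trigrams = "sta", "tak", "ake"


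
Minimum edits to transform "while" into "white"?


Word 1: "while" (length 5)
Word 2: "white" (length 5)
One optimal edit sequence (insert/delete/substitute each cost 1):
  1. keep 'w'
  2. keep 'h'
  3. keep 'i'
  4. substitute 'l' -> 't'  (+1)
  5. keep 'e'
Total edit operations: 1
Edit distance = 1


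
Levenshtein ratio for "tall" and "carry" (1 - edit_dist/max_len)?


Word 1: "tall" (length 4)
Word 2: "carry" (length 5)
One optimal edit sequence:
  1. substitute 't' -> 'c'  (+1)
  2. keep 'a'
  3. insert 'r'  (+1)
  4. substitute 'l' -> 'r'  (+1)
  5. substitute 'l' -> 'y'  (+1)
Edit distance = 4
Max length = max(4, 5) = 5
Similarity = 1 - 4/5
= 0.2000


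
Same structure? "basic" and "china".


Pattern of "basic": [0, 1, 2, 3, 4]
Pattern of "china": [0, 1, 2, 3, 4]
Patterns match
Same pattern = Yes


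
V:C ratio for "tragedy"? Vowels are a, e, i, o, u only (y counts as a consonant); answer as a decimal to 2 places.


Word: "tragedy"
Vowels (a,e,i,o,u): 2
Consonants: 5
Ratio = 2/5
= 0.40


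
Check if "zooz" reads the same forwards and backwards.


Word: "zooz"
Reversed: "zooz"
Forward == Backward? zooz == zooz
Palindrome = Yes


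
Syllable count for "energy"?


Word: "energy"
Syllable breakdown: en / er / gy
Counting: 3 parts
= 3 syllables


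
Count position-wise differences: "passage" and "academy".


Comparing character by character (same length = 7):
  Pos 0: 'p' vs 'a' !=
  Pos 1: 'a' vs 'c' !=
  Pos 2: 's' vs 'a' !=
  Pos 3: 's' vs 'd' !=
  Pos 4: 'a' vs 'e' !=
  Pos 5: 'g' vs 'm' !=
  Pos 6: 'e' vs 'y' !=
Hamming distance = 7


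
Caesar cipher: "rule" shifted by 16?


Word: "rule"
Shift: 16
Each letter → (letter + shift) mod 26:
  'r' (17) + 16 = 7 → 'h'
  'u' (20) + 16 = 10 → 'k'
  'l' (11) + 16 = 1 → 'b'
  'e' (4) + 16 = 20 → 'u'
Result = "hkbu"


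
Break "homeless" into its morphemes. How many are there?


Word: "homeless"
Morphemes: home + -less
Each morpheme carries meaning
= 2 morphemes


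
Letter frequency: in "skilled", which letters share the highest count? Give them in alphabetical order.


Word: "skilled"
Letter counts:
  'd': 1
  'e': 1
  'i': 1
  'k': 1
  'l': 2
  's': 1
Maximum count = 2
Most frequent = 'l' (2 times each)


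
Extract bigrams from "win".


Word: "win" (length 3)
Number of bigrams = 3 - 2 + 1 = 2
  Position 0: "wi"
  Position 1: "in"
Bigrams = "wi", "in"


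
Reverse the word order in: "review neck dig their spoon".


Original: "review neck dig their spoon"
Words (1..n): review | neck | dig | their | spoon
Reversed (n..1): spoon | their | dig | neck | review
Result = "spoon their dig neck review"


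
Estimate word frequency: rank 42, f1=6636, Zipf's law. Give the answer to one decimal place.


Zipf's law: f(r) = f(1) / r
f(1) = 6636
f(42) = 6636 / 42
= 158.0 occurrences


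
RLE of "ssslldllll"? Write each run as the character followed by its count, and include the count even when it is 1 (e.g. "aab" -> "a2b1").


String: "ssslldllll"
Scanning for consecutive runs:
  's' x 3
  'l' x 2
  'd' x 1
  'l' x 4
RLE = "s3l2d1l4"
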